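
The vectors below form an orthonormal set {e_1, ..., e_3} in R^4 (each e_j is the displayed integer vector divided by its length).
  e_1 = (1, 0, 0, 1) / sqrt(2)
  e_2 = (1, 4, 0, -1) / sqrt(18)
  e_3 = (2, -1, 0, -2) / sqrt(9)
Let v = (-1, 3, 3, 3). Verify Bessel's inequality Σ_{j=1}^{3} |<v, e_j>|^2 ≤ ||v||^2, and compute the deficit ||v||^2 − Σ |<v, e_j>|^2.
Σ |<v, e_j>|^2 = 19; ||v||^2 = 28; deficit = 9

Write each e_j = u_j / sqrt(<u_j, u_j>) where u_j is the displayed integer vector. Then <v, e_j> = <v, u_j> / sqrt(<u_j, u_j>), so |<v, e_j>|^2 = <v, u_j>^2 / <u_j, u_j>.
Coefficients: <v, e_1> = 2/sqrt(2), <v, e_2> = 8/sqrt(18), <v, e_3> = -11/sqrt(9).
Square and sum: Σ |<v, e_j>|^2 = 19.
Compute ||v||^2 = v·v = 28.
Deficit = 28 − 19 = 9 ≥ 0, confirming Bessel's inequality. (The deficit equals ||v − Σ <v,e_j> e_j||^2, the squared distance from v to span{e_j}.)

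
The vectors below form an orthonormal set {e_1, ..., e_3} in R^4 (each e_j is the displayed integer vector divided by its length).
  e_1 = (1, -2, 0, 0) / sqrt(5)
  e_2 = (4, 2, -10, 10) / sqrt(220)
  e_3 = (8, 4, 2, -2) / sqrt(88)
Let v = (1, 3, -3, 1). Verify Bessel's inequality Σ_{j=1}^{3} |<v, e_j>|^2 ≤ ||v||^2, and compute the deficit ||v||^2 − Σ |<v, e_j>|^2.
Σ |<v, e_j>|^2 = 18; ||v||^2 = 20; deficit = 2

Write each e_j = u_j / sqrt(<u_j, u_j>) where u_j is the displayed integer vector. Then <v, e_j> = <v, u_j> / sqrt(<u_j, u_j>), so |<v, e_j>|^2 = <v, u_j>^2 / <u_j, u_j>.
Coefficients: <v, e_1> = -5/sqrt(5), <v, e_2> = 50/sqrt(220), <v, e_3> = 12/sqrt(88).
Square and sum: Σ |<v, e_j>|^2 = 18.
Compute ||v||^2 = v·v = 20.
Deficit = 20 − 18 = 2 ≥ 0, confirming Bessel's inequality. (The deficit equals ||v − Σ <v,e_j> e_j||^2, the squared distance from v to span{e_j}.)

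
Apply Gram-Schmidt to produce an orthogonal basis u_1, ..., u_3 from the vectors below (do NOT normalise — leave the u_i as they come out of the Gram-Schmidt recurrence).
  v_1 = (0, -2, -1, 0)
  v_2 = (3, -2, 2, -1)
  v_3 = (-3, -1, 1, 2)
Orthogonal basis:
  u_1 = (0, -2, -1, 0)
  u_2 = (3, -6/5, 12/5, -1)
  u_3 = (-147/86, -48/43, 96/43, 135/86)

Apply the Gram-Schmidt recurrence
  u_1 = v_1
  u_i = v_i − Σ_{j<i} ((v_i · u_j) / (u_j · u_j)) · u_j.

Step by step this gives:
  u_1 = (0, -2, -1, 0)
  u_2 = (3, -6/5, 12/5, -1)
  u_3 = (-147/86, -48/43, 96/43, 135/86)

Orthogonality check:
  u_2 · u_1 = 0 (should be 0)
  u_3 · u_1 = 0 (should be 0)
  u_3 · u_2 = 0 (should be 0)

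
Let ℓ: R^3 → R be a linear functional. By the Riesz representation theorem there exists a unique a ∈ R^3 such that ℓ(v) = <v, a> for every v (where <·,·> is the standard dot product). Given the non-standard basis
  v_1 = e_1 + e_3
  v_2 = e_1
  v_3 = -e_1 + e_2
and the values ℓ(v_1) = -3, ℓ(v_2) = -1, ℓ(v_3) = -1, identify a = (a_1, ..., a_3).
a = (-1, -2, -2)

Write a = (a_1, ..., a_3) in the standard basis. For each basis vector v_i, ℓ(v_i) = <v_i, a> is a linear equation in the a_j's. Collect the n equations into a matrix system V a = ℓ, where row i of V is v_i (expressed in the standard basis). Since V is invertible (lower-triangular with 1s on the diagonal, up to permutation), solve by back-substitution:
  V =
[[1, 0, 1],
 [1, 0, 0],
 [-1, 1, 0]]
  V a = (-3, -1, -1)
Solving gives a = (-1, -2, -2).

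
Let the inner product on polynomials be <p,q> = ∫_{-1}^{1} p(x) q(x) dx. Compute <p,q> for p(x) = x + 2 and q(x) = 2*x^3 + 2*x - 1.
<p,q> = -28/15

Expand the product: p(x)·q(x) = 2*x^4 + 4*x^3 + 2*x^2 + 3*x - 2.
∫_{-1}^{1} of each monomial x^k gives [2/(k+1) if k even, 0 if k odd]. Integrating term-by-term (or equivalently evaluating the antiderivative F(x) = 2*x^5/5 + x^4 + 2*x^3/3 + 3*x^2/2 - 2*x at the endpoints):
  F(1) − F(−1) = 47/30 − (103/30) = -28/15.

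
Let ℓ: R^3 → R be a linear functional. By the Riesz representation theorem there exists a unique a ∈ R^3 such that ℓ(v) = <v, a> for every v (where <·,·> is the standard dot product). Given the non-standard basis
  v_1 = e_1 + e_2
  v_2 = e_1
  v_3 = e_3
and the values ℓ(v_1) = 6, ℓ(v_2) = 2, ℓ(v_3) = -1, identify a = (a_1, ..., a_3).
a = (2, 4, -1)

Write a = (a_1, ..., a_3) in the standard basis. For each basis vector v_i, ℓ(v_i) = <v_i, a> is a linear equation in the a_j's. Collect the n equations into a matrix system V a = ℓ, where row i of V is v_i (expressed in the standard basis). Since V is invertible (lower-triangular with 1s on the diagonal, up to permutation), solve by back-substitution:
  V =
[[1, 1, 0],
 [1, 0, 0],
 [0, 0, 1]]
  V a = (6, 2, -1)
Solving gives a = (2, 4, -1).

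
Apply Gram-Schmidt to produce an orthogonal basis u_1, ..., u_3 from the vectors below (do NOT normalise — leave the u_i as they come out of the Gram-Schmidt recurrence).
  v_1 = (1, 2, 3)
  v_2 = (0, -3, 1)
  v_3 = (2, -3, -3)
Orthogonal basis:
  u_1 = (1, 2, 3)
  u_2 = (3/14, -18/7, 23/14)
  u_3 = (374/131, -34/131, -102/131)

Apply the Gram-Schmidt recurrence
  u_1 = v_1
  u_i = v_i − Σ_{j<i} ((v_i · u_j) / (u_j · u_j)) · u_j.

Step by step this gives:
  u_1 = (1, 2, 3)
  u_2 = (3/14, -18/7, 23/14)
  u_3 = (374/131, -34/131, -102/131)

Orthogonality check:
  u_2 · u_1 = 0 (should be 0)
  u_3 · u_1 = 0 (should be 0)
  u_3 · u_2 = 0 (should be 0)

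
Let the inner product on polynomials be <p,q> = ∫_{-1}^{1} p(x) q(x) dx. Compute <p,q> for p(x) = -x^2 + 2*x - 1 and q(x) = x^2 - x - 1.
<p,q> = 4/15

Expand the product: p(x)·q(x) = -x^4 + 3*x^3 - 2*x^2 - x + 1.
∫_{-1}^{1} of each monomial x^k gives [2/(k+1) if k even, 0 if k odd]. Integrating term-by-term (or equivalently evaluating the antiderivative F(x) = -x^5/5 + 3*x^4/4 - 2*x^3/3 - x^2/2 + x at the endpoints):
  F(1) − F(−1) = 23/60 − (7/60) = 4/15.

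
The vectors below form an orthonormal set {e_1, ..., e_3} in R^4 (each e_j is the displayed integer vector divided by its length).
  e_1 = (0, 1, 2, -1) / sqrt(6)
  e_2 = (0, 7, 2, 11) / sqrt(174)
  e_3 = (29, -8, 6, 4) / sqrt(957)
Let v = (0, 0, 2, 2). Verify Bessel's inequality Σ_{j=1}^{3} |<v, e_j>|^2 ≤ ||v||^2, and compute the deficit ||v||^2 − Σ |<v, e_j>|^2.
Σ |<v, e_j>|^2 = 164/33; ||v||^2 = 8; deficit = 100/33

Write each e_j = u_j / sqrt(<u_j, u_j>) where u_j is the displayed integer vector. Then <v, e_j> = <v, u_j> / sqrt(<u_j, u_j>), so |<v, e_j>|^2 = <v, u_j>^2 / <u_j, u_j>.
Coefficients: <v, e_1> = 2/sqrt(6), <v, e_2> = 26/sqrt(174), <v, e_3> = 20/sqrt(957).
Square and sum: Σ |<v, e_j>|^2 = 164/33.
Compute ||v||^2 = v·v = 8.
Deficit = 8 − 164/33 = 100/33 ≥ 0, confirming Bessel's inequality. (The deficit equals ||v − Σ <v,e_j> e_j||^2, the squared distance from v to span{e_j}.)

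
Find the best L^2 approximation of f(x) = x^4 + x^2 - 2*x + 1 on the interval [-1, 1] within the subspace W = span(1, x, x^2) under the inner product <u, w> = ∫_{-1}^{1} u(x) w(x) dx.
g(x) = 13*x^2/7 - 2*x + 32/35

The best approximation g ∈ W is the orthogonal projection of f onto W. Writing g = a_0 + a_1 x + a_2 x^2, the coefficients solve the normal equations G · a = b where
  G_{ij} = <φ_i, φ_j> and b_i = <f, φ_i>, with φ_0 = 1, φ_1 = x, φ_2 = x^2.
G =
  [2, 0, 2/3]
  [0, 2/3, 0]
  [2/3, 0, 2/5],
b = (46/15, -4/3, 142/105).
Solving gives a_0 = 32/35, a_1 = -2, a_2 = 13/7, so
  g(x) = 13*x^2/7 - 2*x + 32/35.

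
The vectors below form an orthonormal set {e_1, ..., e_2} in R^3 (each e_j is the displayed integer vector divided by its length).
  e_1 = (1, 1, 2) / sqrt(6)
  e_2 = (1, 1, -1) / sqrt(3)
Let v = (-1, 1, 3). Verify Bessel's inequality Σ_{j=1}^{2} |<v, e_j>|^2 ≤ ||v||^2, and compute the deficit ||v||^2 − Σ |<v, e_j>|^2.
Σ |<v, e_j>|^2 = 9; ||v||^2 = 11; deficit = 2

Write each e_j = u_j / sqrt(<u_j, u_j>) where u_j is the displayed integer vector. Then <v, e_j> = <v, u_j> / sqrt(<u_j, u_j>), so |<v, e_j>|^2 = <v, u_j>^2 / <u_j, u_j>.
Coefficients: <v, e_1> = 6/sqrt(6), <v, e_2> = -3/sqrt(3).
Square and sum: Σ |<v, e_j>|^2 = 9.
Compute ||v||^2 = v·v = 11.
Deficit = 11 − 9 = 2 ≥ 0, confirming Bessel's inequality. (The deficit equals ||v − Σ <v,e_j> e_j||^2, the squared distance from v to span{e_j}.)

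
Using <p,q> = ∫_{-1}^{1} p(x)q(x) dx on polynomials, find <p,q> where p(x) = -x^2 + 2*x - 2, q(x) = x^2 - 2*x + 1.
<p,q> = -136/15

Expand the product: p(x)·q(x) = -x^4 + 4*x^3 - 7*x^2 + 6*x - 2.
∫_{-1}^{1} of each monomial x^k gives [2/(k+1) if k even, 0 if k odd]. Integrating term-by-term (or equivalently evaluating the antiderivative F(x) = -x^5/5 + x^4 - 7*x^3/3 + 3*x^2 - 2*x at the endpoints):
  F(1) − F(−1) = -8/15 − (128/15) = -136/15.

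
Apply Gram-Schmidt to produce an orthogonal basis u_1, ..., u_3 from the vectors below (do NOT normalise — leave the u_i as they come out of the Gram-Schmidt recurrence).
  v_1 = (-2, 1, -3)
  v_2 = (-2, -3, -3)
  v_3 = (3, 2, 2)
Orthogonal basis:
  u_1 = (-2, 1, -3)
  u_2 = (-4/7, -26/7, -6/7)
  u_3 = (15/13, 0, -10/13)

Apply the Gram-Schmidt recurrence
  u_1 = v_1
  u_i = v_i − Σ_{j<i} ((v_i · u_j) / (u_j · u_j)) · u_j.

Step by step this gives:
  u_1 = (-2, 1, -3)
  u_2 = (-4/7, -26/7, -6/7)
  u_3 = (15/13, 0, -10/13)

Orthogonality check:
  u_2 · u_1 = 0 (should be 0)
  u_3 · u_1 = 0 (should be 0)
  u_3 · u_2 = 0 (should be 0)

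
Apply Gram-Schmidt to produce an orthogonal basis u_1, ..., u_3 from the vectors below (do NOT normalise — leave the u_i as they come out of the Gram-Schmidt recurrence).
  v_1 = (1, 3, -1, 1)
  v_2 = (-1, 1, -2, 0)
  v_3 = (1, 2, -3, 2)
Orthogonal basis:
  u_1 = (1, 3, -1, 1)
  u_2 = (-4/3, 0, -5/3, -1/3)
  u_3 = (6/7, -1, -13/14, 17/14)

Apply the Gram-Schmidt recurrence
  u_1 = v_1
  u_i = v_i − Σ_{j<i} ((v_i · u_j) / (u_j · u_j)) · u_j.

Step by step this gives:
  u_1 = (1, 3, -1, 1)
  u_2 = (-4/3, 0, -5/3, -1/3)
  u_3 = (6/7, -1, -13/14, 17/14)

Orthogonality check:
  u_2 · u_1 = 0 (should be 0)
  u_3 · u_1 = 0 (should be 0)
  u_3 · u_2 = 0 (should be 0)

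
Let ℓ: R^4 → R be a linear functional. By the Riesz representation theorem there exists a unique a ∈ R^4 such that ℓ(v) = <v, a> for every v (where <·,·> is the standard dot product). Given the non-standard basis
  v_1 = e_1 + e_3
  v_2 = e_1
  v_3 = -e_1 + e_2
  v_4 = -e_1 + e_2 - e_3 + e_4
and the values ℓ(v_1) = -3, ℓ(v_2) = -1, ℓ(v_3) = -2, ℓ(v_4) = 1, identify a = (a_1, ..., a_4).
a = (-1, -3, -2, 1)

Write a = (a_1, ..., a_4) in the standard basis. For each basis vector v_i, ℓ(v_i) = <v_i, a> is a linear equation in the a_j's. Collect the n equations into a matrix system V a = ℓ, where row i of V is v_i (expressed in the standard basis). Since V is invertible (lower-triangular with 1s on the diagonal, up to permutation), solve by back-substitution:
  V =
[[1, 0, 1, 0],
 [1, 0, 0, 0],
 [-1, 1, 0, 0],
 [-1, 1, -1, 1]]
  V a = (-3, -1, -2, 1)
Solving gives a = (-1, -3, -2, 1).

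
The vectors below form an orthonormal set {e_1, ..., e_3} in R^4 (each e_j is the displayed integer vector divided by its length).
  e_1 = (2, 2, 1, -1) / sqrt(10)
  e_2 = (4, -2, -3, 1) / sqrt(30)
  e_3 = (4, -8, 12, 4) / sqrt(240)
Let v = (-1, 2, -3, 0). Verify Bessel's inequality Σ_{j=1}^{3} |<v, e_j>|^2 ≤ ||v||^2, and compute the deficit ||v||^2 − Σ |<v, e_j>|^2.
Σ |<v, e_j>|^2 = 66/5; ||v||^2 = 14; deficit = 4/5

Write each e_j = u_j / sqrt(<u_j, u_j>) where u_j is the displayed integer vector. Then <v, e_j> = <v, u_j> / sqrt(<u_j, u_j>), so |<v, e_j>|^2 = <v, u_j>^2 / <u_j, u_j>.
Coefficients: <v, e_1> = -1/sqrt(10), <v, e_2> = 1/sqrt(30), <v, e_3> = -56/sqrt(240).
Square and sum: Σ |<v, e_j>|^2 = 66/5.
Compute ||v||^2 = v·v = 14.
Deficit = 14 − 66/5 = 4/5 ≥ 0, confirming Bessel's inequality. (The deficit equals ||v − Σ <v,e_j> e_j||^2, the squared distance from v to span{e_j}.)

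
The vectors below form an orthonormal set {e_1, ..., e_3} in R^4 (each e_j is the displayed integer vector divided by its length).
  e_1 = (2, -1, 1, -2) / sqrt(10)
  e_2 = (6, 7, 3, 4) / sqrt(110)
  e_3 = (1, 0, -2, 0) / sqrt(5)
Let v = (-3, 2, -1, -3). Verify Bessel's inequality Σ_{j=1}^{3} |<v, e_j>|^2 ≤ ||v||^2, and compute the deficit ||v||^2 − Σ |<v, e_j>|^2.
Σ |<v, e_j>|^2 = 241/55; ||v||^2 = 23; deficit = 1024/55

Write each e_j = u_j / sqrt(<u_j, u_j>) where u_j is the displayed integer vector. Then <v, e_j> = <v, u_j> / sqrt(<u_j, u_j>), so |<v, e_j>|^2 = <v, u_j>^2 / <u_j, u_j>.
Coefficients: <v, e_1> = -3/sqrt(10), <v, e_2> = -19/sqrt(110), <v, e_3> = -1/sqrt(5).
Square and sum: Σ |<v, e_j>|^2 = 241/55.
Compute ||v||^2 = v·v = 23.
Deficit = 23 − 241/55 = 1024/55 ≥ 0, confirming Bessel's inequality. (The deficit equals ||v − Σ <v,e_j> e_j||^2, the squared distance from v to span{e_j}.)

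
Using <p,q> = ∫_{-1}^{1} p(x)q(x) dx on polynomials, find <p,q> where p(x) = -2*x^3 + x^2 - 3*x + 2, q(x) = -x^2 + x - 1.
<p,q> = -46/5

Expand the product: p(x)·q(x) = 2*x^5 - 3*x^4 + 6*x^3 - 6*x^2 + 5*x - 2.
∫_{-1}^{1} of each monomial x^k gives [2/(k+1) if k even, 0 if k odd]. Integrating term-by-term (or equivalently evaluating the antiderivative F(x) = x^6/3 - 3*x^5/5 + 3*x^4/2 - 2*x^3 + 5*x^2/2 - 2*x at the endpoints):
  F(1) − F(−1) = -4/15 − (134/15) = -46/5.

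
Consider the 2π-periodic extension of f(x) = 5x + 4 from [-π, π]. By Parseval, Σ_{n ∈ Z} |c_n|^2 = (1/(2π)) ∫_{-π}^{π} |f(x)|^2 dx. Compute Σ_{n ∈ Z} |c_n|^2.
Σ |c_n|^2 = 25π^2/3 + 16

Expand and integrate term by term over [-π, π]:
  ∫ (5x)^2 dx = 25·(2π^3/3); ∫ 2·5·(4)·x dx = 0 (odd integrand); ∫ 4^2 dx = 16·2π.
So (1/(2π)) ∫_{-π}^{π} (5x + 4)^2 dx = 25π^2/3 + 16 = 25π^2/3 + 16.
Parseval ⇒ Σ |c_n|^2 = 25π^2/3 + 16.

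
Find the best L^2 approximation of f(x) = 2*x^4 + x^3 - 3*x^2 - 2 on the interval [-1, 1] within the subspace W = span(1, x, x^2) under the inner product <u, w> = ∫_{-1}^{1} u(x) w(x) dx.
g(x) = -9*x^2/7 + 3*x/5 - 76/35

The best approximation g ∈ W is the orthogonal projection of f onto W. Writing g = a_0 + a_1 x + a_2 x^2, the coefficients solve the normal equations G · a = b where
  G_{ij} = <φ_i, φ_j> and b_i = <f, φ_i>, with φ_0 = 1, φ_1 = x, φ_2 = x^2.
G =
  [2, 0, 2/3]
  [0, 2/3, 0]
  [2/3, 0, 2/5],
b = (-26/5, 2/5, -206/105).
Solving gives a_0 = -76/35, a_1 = 3/5, a_2 = -9/7, so
  g(x) = -9*x^2/7 + 3*x/5 - 76/35.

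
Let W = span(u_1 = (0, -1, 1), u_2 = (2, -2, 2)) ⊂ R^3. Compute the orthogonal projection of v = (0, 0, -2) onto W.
proj_W(v) = (0, 1, -1)

Set up U = [u_1 | ... | u_2] ∈ R^(3×2). The projector onto W = col(U) is P = U (U^T U)^(-1) U^T.
Compute U^T U =
  [2, 4]
  [4, 12],
and U^T v = (-2, -4).
Solve U^T U · c = U^T v for the coefficients: c = (-1, 0). The projection is proj_W(v) = U c.
Check: (v - proj_W(v)) · u_1 = 0  (should be 0).
Check: (v - proj_W(v)) · u_2 = 0  (should be 0).
Result: proj_W(v) = (0, 1, -1).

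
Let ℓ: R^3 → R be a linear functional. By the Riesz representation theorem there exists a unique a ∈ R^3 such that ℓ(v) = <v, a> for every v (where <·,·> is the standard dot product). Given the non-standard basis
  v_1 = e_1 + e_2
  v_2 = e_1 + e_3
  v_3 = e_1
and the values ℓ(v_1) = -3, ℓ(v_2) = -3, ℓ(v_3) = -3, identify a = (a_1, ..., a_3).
a = (-3, 0, 0)

Write a = (a_1, ..., a_3) in the standard basis. For each basis vector v_i, ℓ(v_i) = <v_i, a> is a linear equation in the a_j's. Collect the n equations into a matrix system V a = ℓ, where row i of V is v_i (expressed in the standard basis). Since V is invertible (lower-triangular with 1s on the diagonal, up to permutation), solve by back-substitution:
  V =
[[1, 1, 0],
 [1, 0, 1],
 [1, 0, 0]]
  V a = (-3, -3, -3)
Solving gives a = (-3, 0, 0).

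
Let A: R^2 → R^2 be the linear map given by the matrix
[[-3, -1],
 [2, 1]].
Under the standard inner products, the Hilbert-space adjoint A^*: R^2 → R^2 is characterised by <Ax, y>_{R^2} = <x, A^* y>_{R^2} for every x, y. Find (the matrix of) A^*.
A^* = A^T =
[[-3, 2],
 [-1, 1]]

For real matrices with standard dot products, the defining identity <Ax, y> = <x, A^* y> gives (Ax)^T y = x^T (A^*) y, i.e. x^T A^T y = x^T (A^*) y. Since this holds for all x, y, we must have A^* = A^T. Therefore
A^* =
[[-3, 2],
 [-1, 1]].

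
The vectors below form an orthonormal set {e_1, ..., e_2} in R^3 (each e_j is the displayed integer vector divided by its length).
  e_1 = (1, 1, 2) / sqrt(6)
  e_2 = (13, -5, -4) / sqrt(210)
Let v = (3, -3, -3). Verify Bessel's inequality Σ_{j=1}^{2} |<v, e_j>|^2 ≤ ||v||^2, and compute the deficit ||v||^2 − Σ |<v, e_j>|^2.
Σ |<v, e_j>|^2 = 936/35; ||v||^2 = 27; deficit = 9/35

Write each e_j = u_j / sqrt(<u_j, u_j>) where u_j is the displayed integer vector. Then <v, e_j> = <v, u_j> / sqrt(<u_j, u_j>), so |<v, e_j>|^2 = <v, u_j>^2 / <u_j, u_j>.
Coefficients: <v, e_1> = -6/sqrt(6), <v, e_2> = 66/sqrt(210).
Square and sum: Σ |<v, e_j>|^2 = 936/35.
Compute ||v||^2 = v·v = 27.
Deficit = 27 − 936/35 = 9/35 ≥ 0, confirming Bessel's inequality. (The deficit equals ||v − Σ <v,e_j> e_j||^2, the squared distance from v to span{e_j}.)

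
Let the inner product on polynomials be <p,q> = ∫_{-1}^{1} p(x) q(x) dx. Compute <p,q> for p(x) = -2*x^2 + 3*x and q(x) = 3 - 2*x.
<p,q> = -8

Expand the product: p(x)·q(x) = 4*x^3 - 12*x^2 + 9*x.
∫_{-1}^{1} of each monomial x^k gives [2/(k+1) if k even, 0 if k odd]. Integrating term-by-term (or equivalently evaluating the antiderivative F(x) = x^4 - 4*x^3 + 9*x^2/2 at the endpoints):
  F(1) − F(−1) = 3/2 − (19/2) = -8.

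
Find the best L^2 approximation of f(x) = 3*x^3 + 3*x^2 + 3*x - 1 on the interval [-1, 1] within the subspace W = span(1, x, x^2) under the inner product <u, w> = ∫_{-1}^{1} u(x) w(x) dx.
g(x) = 3*x^2 + 24*x/5 - 1

The best approximation g ∈ W is the orthogonal projection of f onto W. Writing g = a_0 + a_1 x + a_2 x^2, the coefficients solve the normal equations G · a = b where
  G_{ij} = <φ_i, φ_j> and b_i = <f, φ_i>, with φ_0 = 1, φ_1 = x, φ_2 = x^2.
G =
  [2, 0, 2/3]
  [0, 2/3, 0]
  [2/3, 0, 2/5],
b = (0, 16/5, 8/15).
Solving gives a_0 = -1, a_1 = 24/5, a_2 = 3, so
  g(x) = 3*x^2 + 24*x/5 - 1.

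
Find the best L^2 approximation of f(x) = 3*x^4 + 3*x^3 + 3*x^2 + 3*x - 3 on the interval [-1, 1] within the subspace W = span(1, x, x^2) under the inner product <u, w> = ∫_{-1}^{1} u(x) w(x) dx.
g(x) = 39*x^2/7 + 24*x/5 - 114/35

The best approximation g ∈ W is the orthogonal projection of f onto W. Writing g = a_0 + a_1 x + a_2 x^2, the coefficients solve the normal equations G · a = b where
  G_{ij} = <φ_i, φ_j> and b_i = <f, φ_i>, with φ_0 = 1, φ_1 = x, φ_2 = x^2.
G =
  [2, 0, 2/3]
  [0, 2/3, 0]
  [2/3, 0, 2/5],
b = (-14/5, 16/5, 2/35).
Solving gives a_0 = -114/35, a_1 = 24/5, a_2 = 39/7, so
  g(x) = 39*x^2/7 + 24*x/5 - 114/35.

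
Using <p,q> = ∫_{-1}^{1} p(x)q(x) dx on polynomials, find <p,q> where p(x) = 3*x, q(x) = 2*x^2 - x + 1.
<p,q> = -2

Expand the product: p(x)·q(x) = 6*x^3 - 3*x^2 + 3*x.
∫_{-1}^{1} of each monomial x^k gives [2/(k+1) if k even, 0 if k odd]. Integrating term-by-term (or equivalently evaluating the antiderivative F(x) = 3*x^4/2 - x^3 + 3*x^2/2 at the endpoints):
  F(1) − F(−1) = 2 − (4) = -2.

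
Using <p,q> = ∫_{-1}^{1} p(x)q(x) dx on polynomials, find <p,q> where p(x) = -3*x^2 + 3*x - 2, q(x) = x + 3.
<p,q> = -16

Expand the product: p(x)·q(x) = -3*x^3 - 6*x^2 + 7*x - 6.
∫_{-1}^{1} of each monomial x^k gives [2/(k+1) if k even, 0 if k odd]. Integrating term-by-term (or equivalently evaluating the antiderivative F(x) = -3*x^4/4 - 2*x^3 + 7*x^2/2 - 6*x at the endpoints):
  F(1) − F(−1) = -21/4 − (43/4) = -16.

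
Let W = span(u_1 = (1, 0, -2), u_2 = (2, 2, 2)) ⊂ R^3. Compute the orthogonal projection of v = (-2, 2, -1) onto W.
proj_W(v) = (-3/7, -5/14, -3/14)

Set up U = [u_1 | ... | u_2] ∈ R^(3×2). The projector onto W = col(U) is P = U (U^T U)^(-1) U^T.
Compute U^T U =
  [5, -2]
  [-2, 12],
and U^T v = (0, -2).
Solve U^T U · c = U^T v for the coefficients: c = (-1/14, -5/28). The projection is proj_W(v) = U c.
Check: (v - proj_W(v)) · u_1 = 0  (should be 0).
Check: (v - proj_W(v)) · u_2 = 0  (should be 0).
Result: proj_W(v) = (-3/7, -5/14, -3/14).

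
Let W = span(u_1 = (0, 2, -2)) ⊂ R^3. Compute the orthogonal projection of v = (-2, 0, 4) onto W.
proj_W(v) = (0, -2, 2)

Set up U = [u_1 | ... | u_1] ∈ R^(3×1). The projector onto W = col(U) is P = U (U^T U)^(-1) U^T.
Compute U^T U =
  [8],
and U^T v = (-8).
Solve U^T U · c = U^T v for the coefficients: c = (-1). The projection is proj_W(v) = U c.
Check: (v - proj_W(v)) · u_1 = 0  (should be 0).
Result: proj_W(v) = (0, -2, 2).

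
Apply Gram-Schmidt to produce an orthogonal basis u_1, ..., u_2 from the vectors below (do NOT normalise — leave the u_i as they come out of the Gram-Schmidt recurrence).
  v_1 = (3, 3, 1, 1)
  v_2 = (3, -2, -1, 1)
Orthogonal basis:
  u_1 = (3, 3, 1, 1)
  u_2 = (51/20, -49/20, -23/20, 17/20)

Apply the Gram-Schmidt recurrence
  u_1 = v_1
  u_i = v_i − Σ_{j<i} ((v_i · u_j) / (u_j · u_j)) · u_j.

Step by step this gives:
  u_1 = (3, 3, 1, 1)
  u_2 = (51/20, -49/20, -23/20, 17/20)

Orthogonality check:
  u_2 · u_1 = 0 (should be 0)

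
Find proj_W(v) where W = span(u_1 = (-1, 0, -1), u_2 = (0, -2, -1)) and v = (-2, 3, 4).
proj_W(v) = (0, 4, 2)

Set up U = [u_1 | ... | u_2] ∈ R^(3×2). The projector onto W = col(U) is P = U (U^T U)^(-1) U^T.
Compute U^T U =
  [2, 1]
  [1, 5],
and U^T v = (-2, -10).
Solve U^T U · c = U^T v for the coefficients: c = (0, -2). The projection is proj_W(v) = U c.
Check: (v - proj_W(v)) · u_1 = 0  (should be 0).
Check: (v - proj_W(v)) · u_2 = 0  (should be 0).
Result: proj_W(v) = (0, 4, 2).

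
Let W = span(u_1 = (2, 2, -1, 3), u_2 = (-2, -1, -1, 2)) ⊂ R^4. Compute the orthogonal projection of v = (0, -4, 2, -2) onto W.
proj_W(v) = (-276/179, -296/179, 178/179, -514/179)

Set up U = [u_1 | ... | u_2] ∈ R^(4×2). The projector onto W = col(U) is P = U (U^T U)^(-1) U^T.
Compute U^T U =
  [18, 1]
  [1, 10],
and U^T v = (-16, -2).
Solve U^T U · c = U^T v for the coefficients: c = (-158/179, -20/179). The projection is proj_W(v) = U c.
Check: (v - proj_W(v)) · u_1 = 0  (should be 0).
Check: (v - proj_W(v)) · u_2 = 0  (should be 0).
Result: proj_W(v) = (-276/179, -296/179, 178/179, -514/179).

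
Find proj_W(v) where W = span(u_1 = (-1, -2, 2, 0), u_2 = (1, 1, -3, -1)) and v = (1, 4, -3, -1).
proj_W(v) = (5/3, 10/3, -10/3, 0)

Set up U = [u_1 | ... | u_2] ∈ R^(4×2). The projector onto W = col(U) is P = U (U^T U)^(-1) U^T.
Compute U^T U =
  [9, -9]
  [-9, 12],
and U^T v = (-15, 15).
Solve U^T U · c = U^T v for the coefficients: c = (-5/3, 0). The projection is proj_W(v) = U c.
Check: (v - proj_W(v)) · u_1 = 0  (should be 0).
Check: (v - proj_W(v)) · u_2 = 0  (should be 0).
Result: proj_W(v) = (5/3, 10/3, -10/3, 0).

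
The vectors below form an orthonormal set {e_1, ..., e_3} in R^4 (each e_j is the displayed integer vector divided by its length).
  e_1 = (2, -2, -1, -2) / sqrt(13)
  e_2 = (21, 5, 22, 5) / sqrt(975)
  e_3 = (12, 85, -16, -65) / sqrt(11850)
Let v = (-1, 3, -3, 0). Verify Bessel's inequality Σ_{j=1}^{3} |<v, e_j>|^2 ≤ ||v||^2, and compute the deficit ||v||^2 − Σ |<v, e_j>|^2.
Σ |<v, e_j>|^2 = 2273/158; ||v||^2 = 19; deficit = 729/158

Write each e_j = u_j / sqrt(<u_j, u_j>) where u_j is the displayed integer vector. Then <v, e_j> = <v, u_j> / sqrt(<u_j, u_j>), so |<v, e_j>|^2 = <v, u_j>^2 / <u_j, u_j>.
Coefficients: <v, e_1> = -5/sqrt(13), <v, e_2> = -72/sqrt(975), <v, e_3> = 291/sqrt(11850).
Square and sum: Σ |<v, e_j>|^2 = 2273/158.
Compute ||v||^2 = v·v = 19.
Deficit = 19 − 2273/158 = 729/158 ≥ 0, confirming Bessel's inequality. (The deficit equals ||v − Σ <v,e_j> e_j||^2, the squared distance from v to span{e_j}.)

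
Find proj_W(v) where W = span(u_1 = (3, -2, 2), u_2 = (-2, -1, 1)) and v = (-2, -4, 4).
proj_W(v) = (-2, -4, 4)

Set up U = [u_1 | ... | u_2] ∈ R^(3×2). The projector onto W = col(U) is P = U (U^T U)^(-1) U^T.
Compute U^T U =
  [17, -2]
  [-2, 6],
and U^T v = (10, 12).
Solve U^T U · c = U^T v for the coefficients: c = (6/7, 16/7). The projection is proj_W(v) = U c.
Check: (v - proj_W(v)) · u_1 = 0  (should be 0).
Check: (v - proj_W(v)) · u_2 = 0  (should be 0).
Result: proj_W(v) = (-2, -4, 4).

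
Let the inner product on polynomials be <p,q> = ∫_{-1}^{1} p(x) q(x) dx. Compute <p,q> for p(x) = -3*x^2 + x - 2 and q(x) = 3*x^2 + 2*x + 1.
<p,q> = -184/15

Expand the product: p(x)·q(x) = -9*x^4 - 3*x^3 - 7*x^2 - 3*x - 2.
∫_{-1}^{1} of each monomial x^k gives [2/(k+1) if k even, 0 if k odd]. Integrating term-by-term (or equivalently evaluating the antiderivative F(x) = -9*x^5/5 - 3*x^4/4 - 7*x^3/3 - 3*x^2/2 - 2*x at the endpoints):
  F(1) − F(−1) = -503/60 − (233/60) = -184/15.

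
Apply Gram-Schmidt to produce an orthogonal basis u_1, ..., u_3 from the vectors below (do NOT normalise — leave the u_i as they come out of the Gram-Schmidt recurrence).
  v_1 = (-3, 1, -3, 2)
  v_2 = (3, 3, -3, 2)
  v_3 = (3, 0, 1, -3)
Orthogonal basis:
  u_1 = (-3, 1, -3, 2)
  u_2 = (90/23, 62/23, -48/23, 32/23)
  u_3 = (-15/166, 45/166, -79/83, -141/83)

Apply the Gram-Schmidt recurrence
  u_1 = v_1
  u_i = v_i − Σ_{j<i} ((v_i · u_j) / (u_j · u_j)) · u_j.

Step by step this gives:
  u_1 = (-3, 1, -3, 2)
  u_2 = (90/23, 62/23, -48/23, 32/23)
  u_3 = (-15/166, 45/166, -79/83, -141/83)

Orthogonality check:
  u_2 · u_1 = 0 (should be 0)
  u_3 · u_1 = 0 (should be 0)
  u_3 · u_2 = 0 (should be 0)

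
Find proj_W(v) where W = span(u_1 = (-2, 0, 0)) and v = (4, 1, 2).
proj_W(v) = (4, 0, 0)

Set up U = [u_1 | ... | u_1] ∈ R^(3×1). The projector onto W = col(U) is P = U (U^T U)^(-1) U^T.
Compute U^T U =
  [4],
and U^T v = (-8).
Solve U^T U · c = U^T v for the coefficients: c = (-2). The projection is proj_W(v) = U c.
Check: (v - proj_W(v)) · u_1 = 0  (should be 0).
Result: proj_W(v) = (4, 0, 0).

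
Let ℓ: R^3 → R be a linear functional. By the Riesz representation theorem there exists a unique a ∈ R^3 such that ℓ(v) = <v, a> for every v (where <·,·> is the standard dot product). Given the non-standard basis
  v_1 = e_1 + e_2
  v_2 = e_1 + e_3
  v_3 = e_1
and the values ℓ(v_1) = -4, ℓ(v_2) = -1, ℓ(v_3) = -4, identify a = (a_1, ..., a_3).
a = (-4, 0, 3)

Write a = (a_1, ..., a_3) in the standard basis. For each basis vector v_i, ℓ(v_i) = <v_i, a> is a linear equation in the a_j's. Collect the n equations into a matrix system V a = ℓ, where row i of V is v_i (expressed in the standard basis). Since V is invertible (lower-triangular with 1s on the diagonal, up to permutation), solve by back-substitution:
  V =
[[1, 1, 0],
 [1, 0, 1],
 [1, 0, 0]]
  V a = (-4, -1, -4)
Solving gives a = (-4, 0, 3).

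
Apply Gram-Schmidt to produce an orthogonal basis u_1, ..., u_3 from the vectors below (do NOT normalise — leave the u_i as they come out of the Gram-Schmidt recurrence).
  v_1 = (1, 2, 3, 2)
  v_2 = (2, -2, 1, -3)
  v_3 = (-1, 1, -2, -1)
Orthogonal basis:
  u_1 = (1, 2, 3, 2)
  u_2 = (41/18, -13/9, 11/6, -22/9)
  u_3 = (20/299, 31/23, -86/299, -284/299)

Apply the Gram-Schmidt recurrence
  u_1 = v_1
  u_i = v_i − Σ_{j<i} ((v_i · u_j) / (u_j · u_j)) · u_j.

Step by step this gives:
  u_1 = (1, 2, 3, 2)
  u_2 = (41/18, -13/9, 11/6, -22/9)
  u_3 = (20/299, 31/23, -86/299, -284/299)

Orthogonality check:
  u_2 · u_1 = 0 (should be 0)
  u_3 · u_1 = 0 (should be 0)
  u_3 · u_2 = 0 (should be 0)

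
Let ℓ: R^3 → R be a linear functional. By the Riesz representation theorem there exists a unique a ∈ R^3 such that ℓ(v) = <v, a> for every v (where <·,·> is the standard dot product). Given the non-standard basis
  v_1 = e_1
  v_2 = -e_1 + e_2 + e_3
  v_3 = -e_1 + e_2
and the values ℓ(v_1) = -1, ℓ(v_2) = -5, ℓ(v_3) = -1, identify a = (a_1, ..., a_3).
a = (-1, -2, -4)

Write a = (a_1, ..., a_3) in the standard basis. For each basis vector v_i, ℓ(v_i) = <v_i, a> is a linear equation in the a_j's. Collect the n equations into a matrix system V a = ℓ, where row i of V is v_i (expressed in the standard basis). Since V is invertible (lower-triangular with 1s on the diagonal, up to permutation), solve by back-substitution:
  V =
[[1, 0, 0],
 [-1, 1, 1],
 [-1, 1, 0]]
  V a = (-1, -5, -1)
Solving gives a = (-1, -2, -4).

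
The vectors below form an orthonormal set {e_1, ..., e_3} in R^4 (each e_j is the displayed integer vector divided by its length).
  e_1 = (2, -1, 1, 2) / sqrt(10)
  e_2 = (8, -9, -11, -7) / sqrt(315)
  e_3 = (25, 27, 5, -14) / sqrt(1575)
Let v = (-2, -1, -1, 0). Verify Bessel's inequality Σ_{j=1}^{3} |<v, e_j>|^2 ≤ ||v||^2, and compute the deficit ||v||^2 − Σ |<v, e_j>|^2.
Σ |<v, e_j>|^2 = 148/25; ||v||^2 = 6; deficit = 2/25

Write each e_j = u_j / sqrt(<u_j, u_j>) where u_j is the displayed integer vector. Then <v, e_j> = <v, u_j> / sqrt(<u_j, u_j>), so |<v, e_j>|^2 = <v, u_j>^2 / <u_j, u_j>.
Coefficients: <v, e_1> = -4/sqrt(10), <v, e_2> = 4/sqrt(315), <v, e_3> = -82/sqrt(1575).
Square and sum: Σ |<v, e_j>|^2 = 148/25.
Compute ||v||^2 = v·v = 6.
Deficit = 6 − 148/25 = 2/25 ≥ 0, confirming Bessel's inequality. (The deficit equals ||v − Σ <v,e_j> e_j||^2, the squared distance from v to span{e_j}.)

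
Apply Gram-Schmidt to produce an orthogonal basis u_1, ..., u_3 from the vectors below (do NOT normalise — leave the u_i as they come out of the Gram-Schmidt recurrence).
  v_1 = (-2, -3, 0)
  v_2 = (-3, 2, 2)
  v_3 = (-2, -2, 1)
Orthogonal basis:
  u_1 = (-2, -3, 0)
  u_2 = (-3, 2, 2)
  u_3 = (54/221, -36/221, 9/17)

Apply the Gram-Schmidt recurrence
  u_1 = v_1
  u_i = v_i − Σ_{j<i} ((v_i · u_j) / (u_j · u_j)) · u_j.

Step by step this gives:
  u_1 = (-2, -3, 0)
  u_2 = (-3, 2, 2)
  u_3 = (54/221, -36/221, 9/17)

Orthogonality check:
  u_2 · u_1 = 0 (should be 0)
  u_3 · u_1 = 0 (should be 0)
  u_3 · u_2 = 0 (should be 0)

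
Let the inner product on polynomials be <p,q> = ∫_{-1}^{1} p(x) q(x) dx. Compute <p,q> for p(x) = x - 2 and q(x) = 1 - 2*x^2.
<p,q> = -4/3

Expand the product: p(x)·q(x) = -2*x^3 + 4*x^2 + x - 2.
∫_{-1}^{1} of each monomial x^k gives [2/(k+1) if k even, 0 if k odd]. Integrating term-by-term (or equivalently evaluating the antiderivative F(x) = -x^4/2 + 4*x^3/3 + x^2/2 - 2*x at the endpoints):
  F(1) − F(−1) = -2/3 − (2/3) = -4/3.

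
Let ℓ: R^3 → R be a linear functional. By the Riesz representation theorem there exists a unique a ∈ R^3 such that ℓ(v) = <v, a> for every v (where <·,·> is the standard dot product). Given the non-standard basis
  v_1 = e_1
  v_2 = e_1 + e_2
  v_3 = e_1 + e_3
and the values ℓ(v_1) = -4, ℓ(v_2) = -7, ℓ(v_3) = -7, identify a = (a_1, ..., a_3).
a = (-4, -3, -3)

Write a = (a_1, ..., a_3) in the standard basis. For each basis vector v_i, ℓ(v_i) = <v_i, a> is a linear equation in the a_j's. Collect the n equations into a matrix system V a = ℓ, where row i of V is v_i (expressed in the standard basis). Since V is invertible (lower-triangular with 1s on the diagonal, up to permutation), solve by back-substitution:
  V =
[[1, 0, 0],
 [1, 1, 0],
 [1, 0, 1]]
  V a = (-4, -7, -7)
Solving gives a = (-4, -3, -3).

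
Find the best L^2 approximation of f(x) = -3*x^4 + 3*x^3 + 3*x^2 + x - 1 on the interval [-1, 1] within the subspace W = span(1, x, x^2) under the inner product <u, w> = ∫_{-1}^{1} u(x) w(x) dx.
g(x) = 3*x^2/7 + 14*x/5 - 26/35

The best approximation g ∈ W is the orthogonal projection of f onto W. Writing g = a_0 + a_1 x + a_2 x^2, the coefficients solve the normal equations G · a = b where
  G_{ij} = <φ_i, φ_j> and b_i = <f, φ_i>, with φ_0 = 1, φ_1 = x, φ_2 = x^2.
G =
  [2, 0, 2/3]
  [0, 2/3, 0]
  [2/3, 0, 2/5],
b = (-6/5, 28/15, -34/105).
Solving gives a_0 = -26/35, a_1 = 14/5, a_2 = 3/7, so
  g(x) = 3*x^2/7 + 14*x/5 - 26/35.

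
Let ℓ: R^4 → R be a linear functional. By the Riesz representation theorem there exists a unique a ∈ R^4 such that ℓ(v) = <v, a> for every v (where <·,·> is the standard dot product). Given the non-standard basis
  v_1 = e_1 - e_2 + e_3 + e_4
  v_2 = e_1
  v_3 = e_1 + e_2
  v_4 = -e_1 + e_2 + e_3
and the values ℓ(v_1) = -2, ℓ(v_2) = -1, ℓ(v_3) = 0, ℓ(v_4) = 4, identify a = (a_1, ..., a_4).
a = (-1, 1, 2, -2)

Write a = (a_1, ..., a_4) in the standard basis. For each basis vector v_i, ℓ(v_i) = <v_i, a> is a linear equation in the a_j's. Collect the n equations into a matrix system V a = ℓ, where row i of V is v_i (expressed in the standard basis). Since V is invertible (lower-triangular with 1s on the diagonal, up to permutation), solve by back-substitution:
  V =
[[1, -1, 1, 1],
 [1, 0, 0, 0],
 [1, 1, 0, 0],
 [-1, 1, 1, 0]]
  V a = (-2, -1, 0, 4)
Solving gives a = (-1, 1, 2, -2).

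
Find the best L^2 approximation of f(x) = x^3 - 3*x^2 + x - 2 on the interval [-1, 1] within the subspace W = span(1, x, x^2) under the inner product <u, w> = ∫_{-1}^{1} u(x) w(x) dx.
g(x) = -3*x^2 + 8*x/5 - 2

The best approximation g ∈ W is the orthogonal projection of f onto W. Writing g = a_0 + a_1 x + a_2 x^2, the coefficients solve the normal equations G · a = b where
  G_{ij} = <φ_i, φ_j> and b_i = <f, φ_i>, with φ_0 = 1, φ_1 = x, φ_2 = x^2.
G =
  [2, 0, 2/3]
  [0, 2/3, 0]
  [2/3, 0, 2/5],
b = (-6, 16/15, -38/15).
Solving gives a_0 = -2, a_1 = 8/5, a_2 = -3, so
  g(x) = -3*x^2 + 8*x/5 - 2.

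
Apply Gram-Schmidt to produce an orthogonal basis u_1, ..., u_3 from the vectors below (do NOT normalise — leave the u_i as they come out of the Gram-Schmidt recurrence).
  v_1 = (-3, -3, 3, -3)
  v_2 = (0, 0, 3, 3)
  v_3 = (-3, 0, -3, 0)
Orthogonal basis:
  u_1 = (-3, -3, 3, -3)
  u_2 = (0, 0, 3, 3)
  u_3 = (-3, 0, -3/2, 3/2)

Apply the Gram-Schmidt recurrence
  u_1 = v_1
  u_i = v_i − Σ_{j<i} ((v_i · u_j) / (u_j · u_j)) · u_j.

Step by step this gives:
  u_1 = (-3, -3, 3, -3)
  u_2 = (0, 0, 3, 3)
  u_3 = (-3, 0, -3/2, 3/2)

Orthogonality check:
  u_2 · u_1 = 0 (should be 0)
  u_3 · u_1 = 0 (should be 0)
  u_3 · u_2 = 0 (should be 0)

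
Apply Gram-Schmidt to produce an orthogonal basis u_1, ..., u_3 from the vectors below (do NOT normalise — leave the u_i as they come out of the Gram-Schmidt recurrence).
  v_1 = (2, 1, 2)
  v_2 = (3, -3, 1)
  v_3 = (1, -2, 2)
Orthogonal basis:
  u_1 = (2, 1, 2)
  u_2 = (17/9, -32/9, -1/9)
  u_3 = (-133/146, -38/73, 171/146)

Apply the Gram-Schmidt recurrence
  u_1 = v_1
  u_i = v_i − Σ_{j<i} ((v_i · u_j) / (u_j · u_j)) · u_j.

Step by step this gives:
  u_1 = (2, 1, 2)
  u_2 = (17/9, -32/9, -1/9)
  u_3 = (-133/146, -38/73, 171/146)

Orthogonality check:
  u_2 · u_1 = 0 (should be 0)
  u_3 · u_1 = 0 (should be 0)
  u_3 · u_2 = 0 (should be 0)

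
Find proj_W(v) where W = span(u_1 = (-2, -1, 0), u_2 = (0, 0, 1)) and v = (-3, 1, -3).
proj_W(v) = (-2, -1, -3)

Set up U = [u_1 | ... | u_2] ∈ R^(3×2). The projector onto W = col(U) is P = U (U^T U)^(-1) U^T.
Compute U^T U =
  [5, 0]
  [0, 1],
and U^T v = (5, -3).
Solve U^T U · c = U^T v for the coefficients: c = (1, -3). The projection is proj_W(v) = U c.
Check: (v - proj_W(v)) · u_1 = 0  (should be 0).
Check: (v - proj_W(v)) · u_2 = 0  (should be 0).
Result: proj_W(v) = (-2, -1, -3).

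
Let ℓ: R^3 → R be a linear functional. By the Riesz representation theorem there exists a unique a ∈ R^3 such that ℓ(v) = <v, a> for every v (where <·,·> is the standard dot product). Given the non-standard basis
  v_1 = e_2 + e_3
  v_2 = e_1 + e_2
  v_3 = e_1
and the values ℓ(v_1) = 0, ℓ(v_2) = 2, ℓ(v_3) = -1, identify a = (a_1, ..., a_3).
a = (-1, 3, -3)

Write a = (a_1, ..., a_3) in the standard basis. For each basis vector v_i, ℓ(v_i) = <v_i, a> is a linear equation in the a_j's. Collect the n equations into a matrix system V a = ℓ, where row i of V is v_i (expressed in the standard basis). Since V is invertible (lower-triangular with 1s on the diagonal, up to permutation), solve by back-substitution:
  V =
[[0, 1, 1],
 [1, 1, 0],
 [1, 0, 0]]
  V a = (0, 2, -1)
Solving gives a = (-1, 3, -3).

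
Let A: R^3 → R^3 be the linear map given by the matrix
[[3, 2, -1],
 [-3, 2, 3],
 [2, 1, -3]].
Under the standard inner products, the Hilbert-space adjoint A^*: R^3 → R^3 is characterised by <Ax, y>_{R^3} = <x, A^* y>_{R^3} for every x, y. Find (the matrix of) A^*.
A^* = A^T =
[[3, -3, 2],
 [2, 2, 1],
 [-1, 3, -3]]

For real matrices with standard dot products, the defining identity <Ax, y> = <x, A^* y> gives (Ax)^T y = x^T (A^*) y, i.e. x^T A^T y = x^T (A^*) y. Since this holds for all x, y, we must have A^* = A^T. Therefore
A^* =
[[3, -3, 2],
 [2, 2, 1],
 [-1, 3, -3]].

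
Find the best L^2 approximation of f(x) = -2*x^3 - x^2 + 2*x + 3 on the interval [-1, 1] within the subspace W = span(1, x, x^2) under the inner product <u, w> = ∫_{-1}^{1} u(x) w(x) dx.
g(x) = -x^2 + 4*x/5 + 3

The best approximation g ∈ W is the orthogonal projection of f onto W. Writing g = a_0 + a_1 x + a_2 x^2, the coefficients solve the normal equations G · a = b where
  G_{ij} = <φ_i, φ_j> and b_i = <f, φ_i>, with φ_0 = 1, φ_1 = x, φ_2 = x^2.
G =
  [2, 0, 2/3]
  [0, 2/3, 0]
  [2/3, 0, 2/5],
b = (16/3, 8/15, 8/5).
Solving gives a_0 = 3, a_1 = 4/5, a_2 = -1, so
  g(x) = -x^2 + 4*x/5 + 3.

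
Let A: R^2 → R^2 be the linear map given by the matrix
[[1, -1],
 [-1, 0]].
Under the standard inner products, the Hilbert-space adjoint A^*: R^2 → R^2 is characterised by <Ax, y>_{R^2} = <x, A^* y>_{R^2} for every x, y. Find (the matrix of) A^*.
A^* = A^T =
[[1, -1],
 [-1, 0]]

For real matrices with standard dot products, the defining identity <Ax, y> = <x, A^* y> gives (Ax)^T y = x^T (A^*) y, i.e. x^T A^T y = x^T (A^*) y. Since this holds for all x, y, we must have A^* = A^T. Therefore
A^* =
[[1, -1],
 [-1, 0]].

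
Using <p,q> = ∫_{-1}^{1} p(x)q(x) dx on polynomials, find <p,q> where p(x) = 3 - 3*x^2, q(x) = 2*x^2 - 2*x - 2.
<p,q> = -32/5

Expand the product: p(x)·q(x) = -6*x^4 + 6*x^3 + 12*x^2 - 6*x - 6.
∫_{-1}^{1} of each monomial x^k gives [2/(k+1) if k even, 0 if k odd]. Integrating term-by-term (or equivalently evaluating the antiderivative F(x) = -6*x^5/5 + 3*x^4/2 + 4*x^3 - 3*x^2 - 6*x at the endpoints):
  F(1) − F(−1) = -47/10 − (17/10) = -32/5.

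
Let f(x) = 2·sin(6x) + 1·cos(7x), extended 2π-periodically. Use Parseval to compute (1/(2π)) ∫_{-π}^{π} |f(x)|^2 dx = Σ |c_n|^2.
Σ |c_n|^2 = 5/2

Expand |f|^2 and use orthogonality of {sin(nx), cos(mx)} on [-π, π]:
  ∫_{-π}^{π} sin(nx)^2 dx = π, ∫ cos(mx)^2 dx = π, and cross terms integrate to 0.
So ∫_{-π}^{π} f(x)^2 dx = 2^2 · π + 1^2 · π = (4 + 1)π.
Divide by 2π: (4 + 1)/2 = 5/2.
By Parseval, this equals Σ |c_n|^2.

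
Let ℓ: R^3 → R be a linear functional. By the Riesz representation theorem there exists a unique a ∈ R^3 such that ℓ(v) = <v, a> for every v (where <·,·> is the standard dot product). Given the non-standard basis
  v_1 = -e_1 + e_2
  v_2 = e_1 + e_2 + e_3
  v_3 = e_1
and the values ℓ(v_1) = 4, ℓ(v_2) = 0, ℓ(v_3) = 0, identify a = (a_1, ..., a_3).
a = (0, 4, -4)

Write a = (a_1, ..., a_3) in the standard basis. For each basis vector v_i, ℓ(v_i) = <v_i, a> is a linear equation in the a_j's. Collect the n equations into a matrix system V a = ℓ, where row i of V is v_i (expressed in the standard basis). Since V is invertible (lower-triangular with 1s on the diagonal, up to permutation), solve by back-substitution:
  V =
[[-1, 1, 0],
 [1, 1, 1],
 [1, 0, 0]]
  V a = (4, 0, 0)
Solving gives a = (0, 4, -4).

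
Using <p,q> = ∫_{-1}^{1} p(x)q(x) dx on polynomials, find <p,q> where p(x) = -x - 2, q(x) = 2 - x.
<p,q> = -22/3

Expand the product: p(x)·q(x) = x^2 - 4.
∫_{-1}^{1} of each monomial x^k gives [2/(k+1) if k even, 0 if k odd]. Integrating term-by-term (or equivalently evaluating the antiderivative F(x) = x^3/3 - 4*x at the endpoints):
  F(1) − F(−1) = -11/3 − (11/3) = -22/3.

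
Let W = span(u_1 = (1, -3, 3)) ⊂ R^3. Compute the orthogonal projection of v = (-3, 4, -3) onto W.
proj_W(v) = (-24/19, 72/19, -72/19)

Set up U = [u_1 | ... | u_1] ∈ R^(3×1). The projector onto W = col(U) is P = U (U^T U)^(-1) U^T.
Compute U^T U =
  [19],
and U^T v = (-24).
Solve U^T U · c = U^T v for the coefficients: c = (-24/19). The projection is proj_W(v) = U c.
Check: (v - proj_W(v)) · u_1 = 0  (should be 0).
Result: proj_W(v) = (-24/19, 72/19, -72/19).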